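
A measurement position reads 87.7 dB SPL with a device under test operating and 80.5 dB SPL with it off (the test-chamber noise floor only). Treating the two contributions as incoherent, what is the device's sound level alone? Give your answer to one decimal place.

Background correction is a power subtraction:
L_src = 10·log₁₀(10^(87.7/10) − 10^(80.5/10)) = 10·log₁₀(476600000) = 86.8 dB SPL.

86.8 dB SPL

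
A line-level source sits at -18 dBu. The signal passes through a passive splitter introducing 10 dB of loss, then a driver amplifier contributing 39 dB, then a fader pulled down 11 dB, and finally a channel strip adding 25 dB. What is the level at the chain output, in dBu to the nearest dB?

+25 dBu

In dB, series stages simply add:
-18 − 10 + 39 − 11 + 25 = +25 dBu.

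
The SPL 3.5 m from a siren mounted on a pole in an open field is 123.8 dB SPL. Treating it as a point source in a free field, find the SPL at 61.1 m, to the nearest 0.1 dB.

For a point source in a free field, ΔL = −20·log₁₀(d₂/d₁).
ΔL = −20·log₁₀(61.1/3.5) = -24.84 dB, so L₂ = 123.8 + (-24.84) = 99.0 dB SPL.

99.0 dB SPL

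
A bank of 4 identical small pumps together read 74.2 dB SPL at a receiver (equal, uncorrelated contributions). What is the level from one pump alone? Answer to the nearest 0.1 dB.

4 equal incoherent sources add 10·log₁₀(4) = 6.02 dB over one source.
L_one = 74.2 − 6.02 = 68.2 dB SPL.

68.2 dB SPL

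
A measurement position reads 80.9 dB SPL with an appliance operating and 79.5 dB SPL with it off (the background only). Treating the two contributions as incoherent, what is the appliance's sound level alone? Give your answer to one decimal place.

75.3 dB SPL

Remove the background by subtracting linear intensities:
L_src = 10·log₁₀(10^(80.9/10) − 10^(79.5/10)) = 10·log₁₀(33900000) = 75.3 dB SPL.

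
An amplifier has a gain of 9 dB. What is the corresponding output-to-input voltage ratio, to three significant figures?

2.82

Voltage ratio = 10^(dB/20).
10^(9/20) = 10^(0.4500) = 2.82.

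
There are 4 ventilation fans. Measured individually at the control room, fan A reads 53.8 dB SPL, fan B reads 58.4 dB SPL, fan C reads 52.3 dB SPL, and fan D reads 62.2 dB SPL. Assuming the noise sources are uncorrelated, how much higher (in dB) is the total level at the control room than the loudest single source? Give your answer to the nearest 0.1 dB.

Incoherent sources sum as intensities:
L_total = 10·log₁₀(10^(53.8/10) + 10^(58.4/10) + 10^(52.3/10) + 10^(62.2/10)) = 64.41 dB SPL.
Excess over the loudest (62.2 dB): 64.41 − 62.2 = 2.2 dB.

2.2 dB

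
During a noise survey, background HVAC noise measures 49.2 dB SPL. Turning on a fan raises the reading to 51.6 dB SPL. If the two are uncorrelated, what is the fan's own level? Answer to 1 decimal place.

47.9 dB SPL

Remove the background by subtracting linear intensities:
L_src = 10·log₁₀(10^(51.6/10) − 10^(49.2/10)) = 10·log₁₀(61370) = 47.9 dB SPL.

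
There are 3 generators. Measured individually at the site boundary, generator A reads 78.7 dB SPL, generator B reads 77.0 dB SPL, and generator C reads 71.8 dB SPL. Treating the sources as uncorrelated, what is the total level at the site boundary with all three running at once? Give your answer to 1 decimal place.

81.4 dB SPL

Uncorrelated sources add in intensity (power), not in dB.
L_total = 10·log₁₀(10^(78.7/10) + 10^(77.0/10) + 10^(71.8/10)) = 10·log₁₀(139400000) = 81.4 dB SPL.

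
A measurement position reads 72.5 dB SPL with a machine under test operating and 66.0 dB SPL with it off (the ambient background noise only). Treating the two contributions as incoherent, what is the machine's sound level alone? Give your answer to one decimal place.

71.4 dB SPL

Subtract intensities: L_src = 10·log₁₀(10^(L_total/10) − 10^(L_bg/10)).
L_src = 10·log₁₀(10^(72.5/10) − 10^(66.0/10)) = 10·log₁₀(13800000) = 71.4 dB SPL.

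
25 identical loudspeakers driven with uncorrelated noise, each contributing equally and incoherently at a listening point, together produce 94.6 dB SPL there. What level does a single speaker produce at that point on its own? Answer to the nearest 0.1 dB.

80.6 dB SPL

25 equal incoherent sources add 10·log₁₀(25) = 13.98 dB over one source.
L_one = 94.6 − 13.98 = 80.6 dB SPL.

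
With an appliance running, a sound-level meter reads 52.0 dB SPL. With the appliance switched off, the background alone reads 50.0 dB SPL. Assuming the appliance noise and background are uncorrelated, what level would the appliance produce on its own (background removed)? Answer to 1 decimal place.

47.7 dB SPL

Background correction is a power subtraction:
L_src = 10·log₁₀(10^(52.0/10) − 10^(50.0/10)) = 10·log₁₀(58490) = 47.7 dB SPL.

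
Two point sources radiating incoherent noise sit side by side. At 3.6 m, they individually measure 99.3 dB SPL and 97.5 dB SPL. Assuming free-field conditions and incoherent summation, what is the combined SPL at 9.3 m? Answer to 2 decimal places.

Combined at 3.6 m: 10·log₁₀(10^(99.3/10)+10^(97.5/10)) = 101.503 dB SPL.
Then apply −20·log₁₀(9.3/3.6) = -8.244 dB → 93.26 dB SPL.

93.26 dB SPL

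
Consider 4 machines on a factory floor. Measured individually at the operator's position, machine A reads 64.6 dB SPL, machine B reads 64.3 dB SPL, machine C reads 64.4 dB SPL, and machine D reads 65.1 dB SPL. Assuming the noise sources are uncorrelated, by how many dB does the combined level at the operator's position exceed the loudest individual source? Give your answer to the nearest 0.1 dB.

Incoherent sources sum as intensities:
L_total = 10·log₁₀(10^(64.6/10) + 10^(64.3/10) + 10^(64.4/10) + 10^(65.1/10)) = 70.63 dB SPL.
Excess over the loudest (65.1 dB): 70.63 − 65.1 = 5.5 dB.

5.5 dB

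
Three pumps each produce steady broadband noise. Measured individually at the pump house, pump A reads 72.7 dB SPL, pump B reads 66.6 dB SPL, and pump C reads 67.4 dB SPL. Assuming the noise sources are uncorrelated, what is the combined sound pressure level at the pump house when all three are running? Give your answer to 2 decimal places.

74.58 dB SPL

Uncorrelated sources add in intensity (power), not in dB.
L_total = 10·log₁₀(10^(72.7/10) + 10^(66.6/10) + 10^(67.4/10)) = 10·log₁₀(28690000) = 74.58 dB SPL.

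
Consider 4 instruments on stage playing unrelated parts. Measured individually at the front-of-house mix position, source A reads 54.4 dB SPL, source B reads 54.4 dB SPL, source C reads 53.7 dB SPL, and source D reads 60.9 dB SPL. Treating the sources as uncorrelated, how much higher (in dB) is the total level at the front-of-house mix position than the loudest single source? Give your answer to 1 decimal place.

Add the sources as powers (linear), then convert back to dB:
L_total = 10·log₁₀(10^(54.4/10) + 10^(54.4/10) + 10^(53.7/10) + 10^(60.9/10)) = 63.04 dB SPL.
Excess over the loudest (60.9 dB): 63.04 − 60.9 = 2.1 dB.

2.1 dB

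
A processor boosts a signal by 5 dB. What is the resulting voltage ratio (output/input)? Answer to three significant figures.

1.78

Voltage ratio = 10^(dB/20).
10^(5/20) = 10^(0.2500) = 1.78.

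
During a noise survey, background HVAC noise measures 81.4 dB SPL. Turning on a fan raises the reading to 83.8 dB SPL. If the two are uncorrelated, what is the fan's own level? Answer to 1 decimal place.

80.1 dB SPL

Subtract intensities: L_src = 10·log₁₀(10^(L_total/10) − 10^(L_bg/10)).
L_src = 10·log₁₀(10^(83.8/10) − 10^(81.4/10)) = 10·log₁₀(101800000) = 80.1 dB SPL.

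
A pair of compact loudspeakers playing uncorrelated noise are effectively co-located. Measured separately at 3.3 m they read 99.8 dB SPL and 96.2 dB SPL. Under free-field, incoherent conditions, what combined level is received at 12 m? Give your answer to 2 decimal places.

Combined at 3.3 m: 10·log₁₀(10^(99.8/10)+10^(96.2/10)) = 101.373 dB SPL.
Then apply −20·log₁₀(12/3.3) = -11.213 dB → 90.16 dB SPL.

90.16 dB SPL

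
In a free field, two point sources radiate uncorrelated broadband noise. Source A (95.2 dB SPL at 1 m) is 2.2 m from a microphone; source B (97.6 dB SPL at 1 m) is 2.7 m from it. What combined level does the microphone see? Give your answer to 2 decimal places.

At the listener: L_A = 95.2 − 20·log₁₀(2.2) = 88.352 dB; L_B = 97.6 − 20·log₁₀(2.7) = 88.973 dB.
Combined: 10·log₁₀(10^(88.352/10)+10^(88.973/10)) = 91.68 dB SPL.

91.68 dB SPL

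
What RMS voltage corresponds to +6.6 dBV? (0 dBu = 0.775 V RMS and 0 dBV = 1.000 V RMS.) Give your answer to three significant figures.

V = 1.000 V × 10^(+6.6/20).
= 1.000 × 2.138 = 2.14 V.

2.14 V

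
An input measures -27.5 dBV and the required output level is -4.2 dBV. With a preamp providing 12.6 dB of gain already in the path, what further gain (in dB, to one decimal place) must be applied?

10.7 dB

The required make-up gain is the shortfall in the dB sum.
G = -4.2 − (-27.5) − 12.6 = 10.7 dB.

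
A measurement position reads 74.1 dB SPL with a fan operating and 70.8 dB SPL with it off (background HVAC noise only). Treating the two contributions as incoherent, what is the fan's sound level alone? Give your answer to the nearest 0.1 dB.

Subtract intensities: L_src = 10·log₁₀(10^(L_total/10) − 10^(L_bg/10)).
L_src = 10·log₁₀(10^(74.1/10) − 10^(70.8/10)) = 10·log₁₀(13680000) = 71.4 dB SPL.

71.4 dB SPL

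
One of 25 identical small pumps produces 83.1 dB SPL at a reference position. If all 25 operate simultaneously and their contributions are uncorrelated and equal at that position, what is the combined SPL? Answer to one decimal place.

25 equal incoherent sources raise the level by 10·log₁₀(25) = 13.98 dB.
L_total = 83.1 + 13.98 = 97.1 dB SPL.

97.1 dB SPL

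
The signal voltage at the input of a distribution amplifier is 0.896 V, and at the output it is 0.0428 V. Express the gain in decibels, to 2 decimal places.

Voltage is an amplitude quantity, so gain = 20·log₁₀(V_out/V_in).
20·log₁₀(0.0428/0.896) = 20·log₁₀(0.04777) = -26.42 dB.

-26.42 dB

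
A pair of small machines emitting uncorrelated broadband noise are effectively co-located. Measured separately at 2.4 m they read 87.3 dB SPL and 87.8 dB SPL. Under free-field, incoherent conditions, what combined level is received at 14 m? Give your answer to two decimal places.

Combined at 2.4 m: 10·log₁₀(10^(87.3/10)+10^(87.8/10)) = 90.567 dB SPL.
Then apply −20·log₁₀(14/2.4) = -15.318 dB → 75.25 dB SPL.

75.25 dB SPL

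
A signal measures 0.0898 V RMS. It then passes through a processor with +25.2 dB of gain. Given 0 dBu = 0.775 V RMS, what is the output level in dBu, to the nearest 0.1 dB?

+6.5 dBu

Input level: 20·log₁₀(0.0898/0.775) = -18.72 dBu.
Output: -18.72 + 25.2 = +6.5 dBu.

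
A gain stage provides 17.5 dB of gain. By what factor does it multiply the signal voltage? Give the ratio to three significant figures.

7.50

Voltage ratio = 10^(dB/20).
10^(17.5/20) = 10^(0.8750) = 7.50.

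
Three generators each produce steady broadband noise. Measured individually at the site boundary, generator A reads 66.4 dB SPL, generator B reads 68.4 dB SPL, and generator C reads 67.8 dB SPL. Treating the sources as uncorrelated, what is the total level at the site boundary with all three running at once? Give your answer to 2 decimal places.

Uncorrelated sources add in intensity (power), not in dB.
L_total = 10·log₁₀(10^(66.4/10) + 10^(68.4/10) + 10^(67.8/10)) = 10·log₁₀(17310000) = 72.38 dB SPL.

72.38 dB SPL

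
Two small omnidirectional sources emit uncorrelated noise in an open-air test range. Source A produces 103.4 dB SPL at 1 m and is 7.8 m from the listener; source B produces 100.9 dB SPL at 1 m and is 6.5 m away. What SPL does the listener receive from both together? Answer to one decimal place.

88.1 dB SPL

At the listener: L_A = 103.4 − 20·log₁₀(7.8) = 85.56 dB; L_B = 100.9 − 20·log₁₀(6.5) = 84.64 dB.
Combined: 10·log₁₀(10^(85.56/10)+10^(84.64/10)) = 88.1 dB SPL.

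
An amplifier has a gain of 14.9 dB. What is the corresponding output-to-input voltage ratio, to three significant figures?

Voltage ratio = 10^(dB/20).
10^(14.9/20) = 10^(0.7450) = 5.56.

5.56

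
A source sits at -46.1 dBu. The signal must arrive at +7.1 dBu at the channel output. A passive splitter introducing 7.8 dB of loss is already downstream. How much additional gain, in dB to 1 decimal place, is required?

The required make-up gain is the shortfall in the dB sum.
G = +7.1 − (-46.1) + 7.8 = 61.0 dB.

61.0 dB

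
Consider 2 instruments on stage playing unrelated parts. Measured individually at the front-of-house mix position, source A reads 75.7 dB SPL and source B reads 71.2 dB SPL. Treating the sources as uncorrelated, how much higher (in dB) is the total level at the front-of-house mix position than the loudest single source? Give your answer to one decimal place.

Incoherent sources sum as intensities:
L_total = 10·log₁₀(10^(75.7/10) + 10^(71.2/10)) = 77.02 dB SPL.
Excess over the loudest (75.7 dB): 77.02 − 75.7 = 1.3 dB.

1.3 dB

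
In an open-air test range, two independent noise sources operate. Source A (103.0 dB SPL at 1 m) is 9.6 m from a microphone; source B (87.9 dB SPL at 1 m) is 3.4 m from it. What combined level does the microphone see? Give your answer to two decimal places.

84.31 dB SPL

At the listener: L_A = 103.0 − 20·log₁₀(9.6) = 83.355 dB; L_B = 87.9 − 20·log₁₀(3.4) = 77.270 dB.
Combined: 10·log₁₀(10^(83.355/10)+10^(77.270/10)) = 84.31 dB SPL.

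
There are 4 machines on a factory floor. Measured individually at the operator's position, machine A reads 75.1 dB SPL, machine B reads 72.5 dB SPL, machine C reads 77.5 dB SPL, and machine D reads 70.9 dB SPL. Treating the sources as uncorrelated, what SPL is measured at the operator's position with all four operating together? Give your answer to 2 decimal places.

Add the sources as powers (linear), then convert back to dB:
L_total = 10·log₁₀(10^(75.1/10) + 10^(72.5/10) + 10^(77.5/10) + 10^(70.9/10)) = 10·log₁₀(118700000) = 80.74 dB SPL.

80.74 dB SPL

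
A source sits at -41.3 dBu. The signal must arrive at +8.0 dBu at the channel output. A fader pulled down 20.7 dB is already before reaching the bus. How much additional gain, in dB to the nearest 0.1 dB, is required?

The required make-up gain is the shortfall in the dB sum.
G = +8.0 − (-41.3) + 20.7 = 70.0 dB.

70.0 dB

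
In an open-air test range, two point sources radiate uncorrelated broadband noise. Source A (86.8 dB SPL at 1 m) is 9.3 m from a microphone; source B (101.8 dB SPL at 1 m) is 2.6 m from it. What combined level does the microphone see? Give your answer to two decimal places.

93.51 dB SPL

At the listener: L_A = 86.8 − 20·log₁₀(9.3) = 67.430 dB; L_B = 101.8 − 20·log₁₀(2.6) = 93.501 dB.
Combined: 10·log₁₀(10^(67.430/10)+10^(93.501/10)) = 93.51 dB SPL.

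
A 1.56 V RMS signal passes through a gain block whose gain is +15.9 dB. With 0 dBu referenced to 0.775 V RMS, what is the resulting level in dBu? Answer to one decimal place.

+22.0 dBu

Input level: 20·log₁₀(1.56/0.775) = 6.08 dBu.
Output: 6.08 + 15.9 = +22.0 dBu.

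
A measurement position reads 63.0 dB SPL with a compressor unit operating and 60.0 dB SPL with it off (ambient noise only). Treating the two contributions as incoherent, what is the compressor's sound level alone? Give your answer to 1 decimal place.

60.0 dB SPL

Background correction is a power subtraction:
L_src = 10·log₁₀(10^(63.0/10) − 10^(60.0/10)) = 10·log₁₀(995300) = 60.0 dB SPL.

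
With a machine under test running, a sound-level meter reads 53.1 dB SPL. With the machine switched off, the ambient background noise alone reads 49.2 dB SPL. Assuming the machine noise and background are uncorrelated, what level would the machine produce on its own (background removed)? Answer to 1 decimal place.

Subtract intensities: L_src = 10·log₁₀(10^(L_total/10) − 10^(L_bg/10)).
L_src = 10·log₁₀(10^(53.1/10) − 10^(49.2/10)) = 10·log₁₀(121000) = 50.8 dB SPL.

50.8 dB SPL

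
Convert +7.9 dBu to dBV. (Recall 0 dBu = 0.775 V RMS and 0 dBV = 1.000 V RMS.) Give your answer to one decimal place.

The offset between the scales is 20·log₁₀(0.775/1.000) = −2.214 dB.
So dBV = +7.9 − 2.214 = +5.7 dBV.

+5.7 dBV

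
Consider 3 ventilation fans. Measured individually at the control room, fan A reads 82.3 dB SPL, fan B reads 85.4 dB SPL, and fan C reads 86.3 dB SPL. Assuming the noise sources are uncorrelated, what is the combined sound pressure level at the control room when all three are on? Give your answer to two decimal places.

Add the sources as powers (linear), then convert back to dB:
L_total = 10·log₁₀(10^(82.3/10) + 10^(85.4/10) + 10^(86.3/10)) = 10·log₁₀(943100000) = 89.75 dB SPL.

89.75 dB SPL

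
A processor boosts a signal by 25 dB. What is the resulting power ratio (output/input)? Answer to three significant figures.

316

Power ratio = 10^(dB/10).
10^(25/10) = 10^(2.500) = 316.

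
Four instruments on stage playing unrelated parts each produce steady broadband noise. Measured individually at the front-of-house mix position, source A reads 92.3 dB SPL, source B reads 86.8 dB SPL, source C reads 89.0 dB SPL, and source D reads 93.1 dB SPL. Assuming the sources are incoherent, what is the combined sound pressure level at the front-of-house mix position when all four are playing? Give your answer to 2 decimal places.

97.00 dB SPL

Add the sources as powers (linear), then convert back to dB:
L_total = 10·log₁₀(10^(92.3/10) + 10^(86.8/10) + 10^(89.0/10) + 10^(93.1/10)) = 10·log₁₀(5013000000) = 97.00 dB SPL.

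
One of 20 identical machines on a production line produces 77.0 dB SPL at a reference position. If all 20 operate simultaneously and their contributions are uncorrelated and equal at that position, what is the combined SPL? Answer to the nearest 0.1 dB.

20 equal incoherent sources raise the level by 10·log₁₀(20) = 13.01 dB.
L_total = 77.0 + 13.01 = 90.0 dB SPL.

90.0 dB SPL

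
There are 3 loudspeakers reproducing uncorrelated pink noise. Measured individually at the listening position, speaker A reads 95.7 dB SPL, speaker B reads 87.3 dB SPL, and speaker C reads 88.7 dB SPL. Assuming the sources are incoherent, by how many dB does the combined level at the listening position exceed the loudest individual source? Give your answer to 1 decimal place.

1.3 dB

Add the sources as powers (linear), then convert back to dB:
L_total = 10·log₁₀(10^(95.7/10) + 10^(87.3/10) + 10^(88.7/10)) = 96.98 dB SPL.
Excess over the loudest (95.7 dB): 96.98 − 95.7 = 1.3 dB.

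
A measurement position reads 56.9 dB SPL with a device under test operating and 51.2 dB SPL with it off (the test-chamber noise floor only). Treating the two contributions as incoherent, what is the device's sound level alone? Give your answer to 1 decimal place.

Subtract intensities: L_src = 10·log₁₀(10^(L_total/10) − 10^(L_bg/10)).
L_src = 10·log₁₀(10^(56.9/10) − 10^(51.2/10)) = 10·log₁₀(358000) = 55.5 dB SPL.

55.5 dB SPL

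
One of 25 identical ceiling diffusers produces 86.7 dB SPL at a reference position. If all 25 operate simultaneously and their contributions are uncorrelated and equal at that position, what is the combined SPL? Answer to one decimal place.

25 equal incoherent sources raise the level by 10·log₁₀(25) = 13.98 dB.
L_total = 86.7 + 13.98 = 100.7 dB SPL.

100.7 dB SPL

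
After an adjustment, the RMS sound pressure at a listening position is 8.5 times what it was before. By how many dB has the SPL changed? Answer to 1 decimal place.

18.6 dB

Sound pressure is an amplitude quantity: ΔL = 20·log₁₀(p₂/p₁).
20·log₁₀(8.5) = 18.6 dB.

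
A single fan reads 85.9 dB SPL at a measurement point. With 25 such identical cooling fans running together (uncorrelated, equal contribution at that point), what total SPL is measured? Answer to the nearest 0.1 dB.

25 equal incoherent sources raise the level by 10·log₁₀(25) = 13.98 dB.
L_total = 85.9 + 13.98 = 99.9 dB SPL.

99.9 dB SPL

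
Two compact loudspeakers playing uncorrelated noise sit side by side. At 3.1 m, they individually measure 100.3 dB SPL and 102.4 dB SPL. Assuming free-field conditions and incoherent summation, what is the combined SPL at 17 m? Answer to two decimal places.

89.70 dB SPL

Combined at 3.1 m: 10·log₁₀(10^(100.3/10)+10^(102.4/10)) = 104.486 dB SPL.
Then apply −20·log₁₀(17/3.1) = -14.782 dB → 89.70 dB SPL.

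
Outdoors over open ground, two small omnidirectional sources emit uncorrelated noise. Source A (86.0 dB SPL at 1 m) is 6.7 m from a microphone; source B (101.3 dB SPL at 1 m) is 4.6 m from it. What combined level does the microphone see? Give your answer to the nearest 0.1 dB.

At the listener: L_A = 86.0 − 20·log₁₀(6.7) = 69.48 dB; L_B = 101.3 − 20·log₁₀(4.6) = 88.04 dB.
Combined: 10·log₁₀(10^(69.48/10)+10^(88.04/10)) = 88.1 dB SPL.

88.1 dB SPL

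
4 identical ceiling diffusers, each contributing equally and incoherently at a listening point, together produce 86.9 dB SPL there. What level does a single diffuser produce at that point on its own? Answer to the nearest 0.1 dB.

4 equal incoherent sources add 10·log₁₀(4) = 6.02 dB over one source.
L_one = 86.9 − 6.02 = 80.9 dB SPL.

80.9 dB SPL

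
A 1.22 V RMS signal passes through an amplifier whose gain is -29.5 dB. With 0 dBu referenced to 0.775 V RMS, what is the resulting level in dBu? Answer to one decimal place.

Input level: 20·log₁₀(1.22/0.775) = 3.94 dBu.
Output: 3.94 − 29.5 = -25.6 dBu.

-25.6 dBu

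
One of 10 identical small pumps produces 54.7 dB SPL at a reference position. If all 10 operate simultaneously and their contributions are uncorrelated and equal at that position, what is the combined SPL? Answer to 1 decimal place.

10 equal incoherent sources raise the level by 10·log₁₀(10) = 10.00 dB.
L_total = 54.7 + 10.00 = 64.7 dB SPL.

64.7 dB SPL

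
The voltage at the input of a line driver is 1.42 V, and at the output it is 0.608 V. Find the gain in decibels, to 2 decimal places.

-7.37 dB

Voltage is an amplitude quantity, so gain = 20·log₁₀(V_out/V_in).
20·log₁₀(0.608/1.42) = 20·log₁₀(0.4282) = -7.37 dB.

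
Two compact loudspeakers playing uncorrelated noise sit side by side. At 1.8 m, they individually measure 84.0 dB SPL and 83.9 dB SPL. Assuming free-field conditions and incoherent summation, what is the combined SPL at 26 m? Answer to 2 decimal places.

63.77 dB SPL

Combined at 1.8 m: 10·log₁₀(10^(84.0/10)+10^(83.9/10)) = 86.961 dB SPL.
Then apply −20·log₁₀(26/1.8) = -23.194 dB → 63.77 dB SPL.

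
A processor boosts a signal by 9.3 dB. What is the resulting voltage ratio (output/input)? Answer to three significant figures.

2.92

Voltage ratio = 10^(dB/20).
10^(9.3/20) = 10^(0.4650) = 2.92.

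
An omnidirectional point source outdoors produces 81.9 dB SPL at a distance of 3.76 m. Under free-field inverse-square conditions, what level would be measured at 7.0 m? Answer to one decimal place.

76.5 dB SPL

Inverse-square spreading gives ΔL = −20·log₁₀(d₂/d₁).
ΔL = −20·log₁₀(7.0/3.76) = -5.40 dB, so L₂ = 81.9 + (-5.40) = 76.5 dB SPL.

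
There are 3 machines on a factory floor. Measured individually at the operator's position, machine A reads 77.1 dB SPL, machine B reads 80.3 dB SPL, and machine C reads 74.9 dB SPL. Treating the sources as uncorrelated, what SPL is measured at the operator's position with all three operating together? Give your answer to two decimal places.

82.77 dB SPL

Incoherent sources sum as intensities:
L_total = 10·log₁₀(10^(77.1/10) + 10^(80.3/10) + 10^(74.9/10)) = 10·log₁₀(189300000) = 82.77 dB SPL.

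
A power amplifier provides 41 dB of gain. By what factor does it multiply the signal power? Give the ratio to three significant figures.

Power ratio = 10^(dB/10).
10^(41/10) = 10^(4.100) = 12600.

12600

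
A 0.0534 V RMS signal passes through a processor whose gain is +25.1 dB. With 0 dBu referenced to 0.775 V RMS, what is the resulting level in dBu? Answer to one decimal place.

Input level: 20·log₁₀(0.0534/0.775) = -23.24 dBu.
Output: -23.24 + 25.1 = +1.9 dBu.

+1.9 dBu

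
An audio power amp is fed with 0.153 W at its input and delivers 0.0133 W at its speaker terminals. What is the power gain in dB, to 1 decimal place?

For a power ratio, dB = 10·log₁₀(P₂/P₁).
10·log₁₀(0.0133/0.153) = 10·log₁₀(0.08693) = -10.6 dB.

-10.6 dB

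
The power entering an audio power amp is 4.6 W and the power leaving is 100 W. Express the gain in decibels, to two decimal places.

For a power ratio, dB = 10·log₁₀(P₂/P₁).
10·log₁₀(100/4.6) = 10·log₁₀(21.74) = 13.37 dB.

13.37 dB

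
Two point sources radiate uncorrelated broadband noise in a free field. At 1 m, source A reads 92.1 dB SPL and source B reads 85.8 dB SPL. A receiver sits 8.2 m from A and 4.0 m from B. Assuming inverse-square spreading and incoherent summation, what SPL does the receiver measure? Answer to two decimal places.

76.80 dB SPL

At the listener: L_A = 92.1 − 20·log₁₀(8.2) = 73.824 dB; L_B = 85.8 − 20·log₁₀(4.0) = 73.759 dB.
Combined: 10·log₁₀(10^(73.824/10)+10^(73.759/10)) = 76.80 dB SPL.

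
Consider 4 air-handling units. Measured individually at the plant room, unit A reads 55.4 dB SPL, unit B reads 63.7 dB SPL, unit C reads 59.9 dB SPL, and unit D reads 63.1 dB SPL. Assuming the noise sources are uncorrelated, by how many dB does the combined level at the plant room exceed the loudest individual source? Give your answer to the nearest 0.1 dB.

Uncorrelated sources add in intensity (power), not in dB.
L_total = 10·log₁₀(10^(55.4/10) + 10^(63.7/10) + 10^(59.9/10) + 10^(63.1/10)) = 67.57 dB SPL.
Excess over the loudest (63.7 dB): 67.57 − 63.7 = 3.9 dB.

3.9 dB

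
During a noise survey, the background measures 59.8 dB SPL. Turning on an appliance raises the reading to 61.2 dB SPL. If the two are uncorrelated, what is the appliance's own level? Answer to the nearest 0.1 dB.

Remove the background by subtracting linear intensities:
L_src = 10·log₁₀(10^(61.2/10) − 10^(59.8/10)) = 10·log₁₀(363300) = 55.6 dB SPL.

55.6 dB SPL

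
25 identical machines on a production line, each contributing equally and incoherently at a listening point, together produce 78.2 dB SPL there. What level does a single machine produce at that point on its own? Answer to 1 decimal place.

64.2 dB SPL

25 equal incoherent sources add 10·log₁₀(25) = 13.98 dB over one source.
L_one = 78.2 − 13.98 = 64.2 dB SPL.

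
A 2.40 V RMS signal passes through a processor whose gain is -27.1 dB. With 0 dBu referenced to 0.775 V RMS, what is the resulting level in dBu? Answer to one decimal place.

-17.3 dBu

Input level: 20·log₁₀(2.40/0.775) = 9.82 dBu.
Output: 9.82 − 27.1 = -17.3 dBu.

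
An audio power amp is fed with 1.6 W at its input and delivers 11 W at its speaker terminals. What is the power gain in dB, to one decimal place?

For a power ratio, dB = 10·log₁₀(P₂/P₁).
10·log₁₀(11/1.6) = 10·log₁₀(6.875) = 8.4 dB.

8.4 dB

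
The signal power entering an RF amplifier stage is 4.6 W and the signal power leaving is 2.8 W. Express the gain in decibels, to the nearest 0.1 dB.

Power is a power quantity, so gain = 10·log₁₀(P_out/P_in).
10·log₁₀(2.8/4.6) = 10·log₁₀(0.6087) = -2.2 dB.

-2.2 dB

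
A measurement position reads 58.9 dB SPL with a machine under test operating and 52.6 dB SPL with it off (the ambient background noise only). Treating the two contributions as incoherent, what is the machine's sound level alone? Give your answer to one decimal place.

Remove the background by subtracting linear intensities:
L_src = 10·log₁₀(10^(58.9/10) − 10^(52.6/10)) = 10·log₁₀(594300) = 57.7 dB SPL.

57.7 dB SPL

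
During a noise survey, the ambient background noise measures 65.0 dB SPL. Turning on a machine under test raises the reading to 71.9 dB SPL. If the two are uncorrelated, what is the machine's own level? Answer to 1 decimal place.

70.9 dB SPL

Background correction is a power subtraction:
L_src = 10·log₁₀(10^(71.9/10) − 10^(65.0/10)) = 10·log₁₀(12330000) = 70.9 dB SPL.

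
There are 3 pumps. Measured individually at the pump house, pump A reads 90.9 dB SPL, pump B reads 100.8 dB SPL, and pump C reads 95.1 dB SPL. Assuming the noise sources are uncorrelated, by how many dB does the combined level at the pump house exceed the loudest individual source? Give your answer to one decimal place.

Incoherent sources sum as intensities:
L_total = 10·log₁₀(10^(90.9/10) + 10^(100.8/10) + 10^(95.1/10)) = 102.17 dB SPL.
Excess over the loudest (100.8 dB): 102.17 − 100.8 = 1.4 dB.

1.4 dB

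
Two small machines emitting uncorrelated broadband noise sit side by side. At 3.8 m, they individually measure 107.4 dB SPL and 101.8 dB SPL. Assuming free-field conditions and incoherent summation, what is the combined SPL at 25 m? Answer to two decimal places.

Combined at 3.8 m: 10·log₁₀(10^(107.4/10)+10^(101.8/10)) = 108.457 dB SPL.
Then apply −20·log₁₀(25/3.8) = -16.363 dB → 92.09 dB SPL.

92.09 dB SPL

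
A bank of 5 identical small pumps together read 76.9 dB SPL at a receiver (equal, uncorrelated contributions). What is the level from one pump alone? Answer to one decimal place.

5 equal incoherent sources add 10·log₁₀(5) = 6.99 dB over one source.
L_one = 76.9 − 6.99 = 69.9 dB SPL.

69.9 dB SPL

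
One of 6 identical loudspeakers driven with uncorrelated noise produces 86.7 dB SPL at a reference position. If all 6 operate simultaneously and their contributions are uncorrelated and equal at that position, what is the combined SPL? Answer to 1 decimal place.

6 equal incoherent sources raise the level by 10·log₁₀(6) = 7.78 dB.
L_total = 86.7 + 7.78 = 94.5 dB SPL.

94.5 dB SPL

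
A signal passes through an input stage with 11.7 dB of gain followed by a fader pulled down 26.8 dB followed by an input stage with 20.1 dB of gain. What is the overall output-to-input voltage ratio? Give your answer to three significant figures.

Net gain = 11.7 + (−26.8) + 20.1 = 5.0 dB.
Voltage ratio = 10^(5.0/20) = 1.78.

1.78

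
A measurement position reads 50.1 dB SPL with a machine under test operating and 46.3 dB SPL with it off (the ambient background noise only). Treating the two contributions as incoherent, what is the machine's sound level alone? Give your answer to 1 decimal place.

47.8 dB SPL

Remove the background by subtracting linear intensities:
L_src = 10·log₁₀(10^(50.1/10) − 10^(46.3/10)) = 10·log₁₀(59670) = 47.8 dB SPL.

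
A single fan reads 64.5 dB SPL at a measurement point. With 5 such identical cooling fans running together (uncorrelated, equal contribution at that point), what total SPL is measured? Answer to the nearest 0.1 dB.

5 equal incoherent sources raise the level by 10·log₁₀(5) = 6.99 dB.
L_total = 64.5 + 6.99 = 71.5 dB SPL.

71.5 dB SPL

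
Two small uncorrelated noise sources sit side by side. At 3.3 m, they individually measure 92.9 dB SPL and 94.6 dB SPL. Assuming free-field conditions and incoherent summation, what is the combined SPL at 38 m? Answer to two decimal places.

75.62 dB SPL

Combined at 3.3 m: 10·log₁₀(10^(92.9/10)+10^(94.6/10)) = 96.843 dB SPL.
Then apply −20·log₁₀(38/3.3) = -21.225 dB → 75.62 dB SPL.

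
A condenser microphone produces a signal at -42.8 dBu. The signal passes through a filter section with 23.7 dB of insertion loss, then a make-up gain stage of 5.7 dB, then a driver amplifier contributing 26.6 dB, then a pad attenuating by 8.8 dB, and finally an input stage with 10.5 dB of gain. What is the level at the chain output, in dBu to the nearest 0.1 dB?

-32.5 dBu

Cascaded gains and losses add directly in dB.
-42.8 − 23.7 + 5.7 + 26.6 − 8.8 + 10.5 = -32.5 dBu.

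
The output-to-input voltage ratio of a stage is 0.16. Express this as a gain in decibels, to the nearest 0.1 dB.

-15.9 dB

For a voltage ratio, dB = 20·log₁₀(V₂/V₁).
20·log₁₀(0.16) = -15.9 dB.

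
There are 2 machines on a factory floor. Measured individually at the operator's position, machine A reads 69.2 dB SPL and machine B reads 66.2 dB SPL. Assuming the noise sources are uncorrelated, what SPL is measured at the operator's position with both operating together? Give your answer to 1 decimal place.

71.0 dB SPL

Add the sources as powers (linear), then convert back to dB:
L_total = 10·log₁₀(10^(69.2/10) + 10^(66.2/10)) = 10·log₁₀(12490000) = 71.0 dB SPL.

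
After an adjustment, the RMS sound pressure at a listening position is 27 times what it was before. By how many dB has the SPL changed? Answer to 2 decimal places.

28.63 dB

SPL change from a pressure ratio uses the 20·log₁₀ form:
20·log₁₀(27) = 28.63 dB.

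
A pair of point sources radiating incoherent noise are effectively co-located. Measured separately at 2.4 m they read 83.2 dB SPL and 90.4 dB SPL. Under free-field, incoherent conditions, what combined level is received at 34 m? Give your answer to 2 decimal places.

68.13 dB SPL

Combined at 2.4 m: 10·log₁₀(10^(83.2/10)+10^(90.4/10)) = 91.157 dB SPL.
Then apply −20·log₁₀(34/2.4) = -23.025 dB → 68.13 dB SPL.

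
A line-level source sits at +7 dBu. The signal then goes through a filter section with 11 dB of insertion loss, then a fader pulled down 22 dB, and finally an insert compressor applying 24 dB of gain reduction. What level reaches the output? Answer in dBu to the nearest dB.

-50 dBu

Gain stages sum in dB:
+7 − 11 − 22 − 24 = -50 dBu.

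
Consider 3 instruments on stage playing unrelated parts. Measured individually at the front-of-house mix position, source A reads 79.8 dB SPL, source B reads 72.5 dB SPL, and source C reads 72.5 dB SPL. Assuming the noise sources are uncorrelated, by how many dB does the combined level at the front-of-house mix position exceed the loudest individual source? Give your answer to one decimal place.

Incoherent sources sum as intensities:
L_total = 10·log₁₀(10^(79.8/10) + 10^(72.5/10) + 10^(72.5/10)) = 81.17 dB SPL.
Excess over the loudest (79.8 dB): 81.17 − 79.8 = 1.4 dB.

1.4 dB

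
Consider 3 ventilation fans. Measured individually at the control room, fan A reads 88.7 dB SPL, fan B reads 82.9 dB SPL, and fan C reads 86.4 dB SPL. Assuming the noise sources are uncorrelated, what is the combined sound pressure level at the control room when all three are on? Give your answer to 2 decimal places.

Uncorrelated sources add in intensity (power), not in dB.
L_total = 10·log₁₀(10^(88.7/10) + 10^(82.9/10) + 10^(86.4/10)) = 10·log₁₀(1373000000) = 91.38 dB SPL.

91.38 dB SPL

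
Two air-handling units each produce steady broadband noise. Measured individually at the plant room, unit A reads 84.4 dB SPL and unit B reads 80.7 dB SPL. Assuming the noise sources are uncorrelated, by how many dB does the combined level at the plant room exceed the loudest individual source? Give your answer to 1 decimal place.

Add the sources as powers (linear), then convert back to dB:
L_total = 10·log₁₀(10^(84.4/10) + 10^(80.7/10)) = 85.94 dB SPL.
Excess over the loudest (84.4 dB): 85.94 − 84.4 = 1.5 dB.

1.5 dB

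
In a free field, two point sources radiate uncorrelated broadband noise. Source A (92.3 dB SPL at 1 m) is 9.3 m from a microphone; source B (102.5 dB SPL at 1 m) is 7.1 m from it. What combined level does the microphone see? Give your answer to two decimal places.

At the listener: L_A = 92.3 − 20·log₁₀(9.3) = 72.930 dB; L_B = 102.5 − 20·log₁₀(7.1) = 85.475 dB.
Combined: 10·log₁₀(10^(72.930/10)+10^(85.475/10)) = 85.71 dB SPL.

85.71 dB SPL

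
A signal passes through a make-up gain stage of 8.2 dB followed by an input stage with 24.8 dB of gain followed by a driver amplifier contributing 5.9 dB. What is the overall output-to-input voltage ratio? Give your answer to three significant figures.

Net gain = 8.2 + 24.8 + 5.9 = 38.9 dB.
Voltage ratio = 10^(38.9/20) = 88.1.

88.1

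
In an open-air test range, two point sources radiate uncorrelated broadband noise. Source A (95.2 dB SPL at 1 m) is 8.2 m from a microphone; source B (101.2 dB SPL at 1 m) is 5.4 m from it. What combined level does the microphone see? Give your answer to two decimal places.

87.00 dB SPL

At the listener: L_A = 95.2 − 20·log₁₀(8.2) = 76.924 dB; L_B = 101.2 − 20·log₁₀(5.4) = 86.552 dB.
Combined: 10·log₁₀(10^(76.924/10)+10^(86.552/10)) = 87.00 dB SPL.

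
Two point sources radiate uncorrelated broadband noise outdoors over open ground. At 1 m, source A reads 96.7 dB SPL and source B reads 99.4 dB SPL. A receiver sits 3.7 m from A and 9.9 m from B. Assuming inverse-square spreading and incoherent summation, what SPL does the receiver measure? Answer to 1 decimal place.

At the listener: L_A = 96.7 − 20·log₁₀(3.7) = 85.34 dB; L_B = 99.4 − 20·log₁₀(9.9) = 79.49 dB.
Combined: 10·log₁₀(10^(85.34/10)+10^(79.49/10)) = 86.3 dB SPL.

86.3 dB SPL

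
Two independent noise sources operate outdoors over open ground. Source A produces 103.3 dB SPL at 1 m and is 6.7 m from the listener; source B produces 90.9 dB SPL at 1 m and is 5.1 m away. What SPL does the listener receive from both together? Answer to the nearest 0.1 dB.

87.2 dB SPL

At the listener: L_A = 103.3 − 20·log₁₀(6.7) = 86.78 dB; L_B = 90.9 − 20·log₁₀(5.1) = 76.75 dB.
Combined: 10·log₁₀(10^(86.78/10)+10^(76.75/10)) = 87.2 dB SPL.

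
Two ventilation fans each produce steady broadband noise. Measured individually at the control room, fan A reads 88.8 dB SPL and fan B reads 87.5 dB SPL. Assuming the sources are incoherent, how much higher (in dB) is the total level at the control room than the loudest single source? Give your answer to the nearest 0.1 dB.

2.4 dB

Incoherent sources sum as intensities:
L_total = 10·log₁₀(10^(88.8/10) + 10^(87.5/10)) = 91.21 dB SPL.
Excess over the loudest (88.8 dB): 91.21 − 88.8 = 2.4 dB.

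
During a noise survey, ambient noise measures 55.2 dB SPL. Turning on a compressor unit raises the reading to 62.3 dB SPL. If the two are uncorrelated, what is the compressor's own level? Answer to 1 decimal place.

61.4 dB SPL

Subtract intensities: L_src = 10·log₁₀(10^(L_total/10) − 10^(L_bg/10)).
L_src = 10·log₁₀(10^(62.3/10) − 10^(55.2/10)) = 10·log₁₀(1367000) = 61.4 dB SPL.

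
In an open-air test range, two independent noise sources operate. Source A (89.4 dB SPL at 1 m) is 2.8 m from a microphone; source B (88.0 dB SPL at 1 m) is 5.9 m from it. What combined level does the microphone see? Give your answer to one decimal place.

At the listener: L_A = 89.4 − 20·log₁₀(2.8) = 80.46 dB; L_B = 88.0 − 20·log₁₀(5.9) = 72.58 dB.
Combined: 10·log₁₀(10^(80.46/10)+10^(72.58/10)) = 81.1 dB SPL.

81.1 dB SPL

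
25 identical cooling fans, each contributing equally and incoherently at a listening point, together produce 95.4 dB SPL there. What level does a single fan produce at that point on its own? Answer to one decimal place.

25 equal incoherent sources add 10·log₁₀(25) = 13.98 dB over one source.
L_one = 95.4 − 13.98 = 81.4 dB SPL.

81.4 dB SPL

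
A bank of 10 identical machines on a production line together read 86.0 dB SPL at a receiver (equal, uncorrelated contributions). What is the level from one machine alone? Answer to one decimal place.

76.0 dB SPL

10 equal incoherent sources add 10·log₁₀(10) = 10.00 dB over one source.
L_one = 86.0 − 10.00 = 76.0 dB SPL.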